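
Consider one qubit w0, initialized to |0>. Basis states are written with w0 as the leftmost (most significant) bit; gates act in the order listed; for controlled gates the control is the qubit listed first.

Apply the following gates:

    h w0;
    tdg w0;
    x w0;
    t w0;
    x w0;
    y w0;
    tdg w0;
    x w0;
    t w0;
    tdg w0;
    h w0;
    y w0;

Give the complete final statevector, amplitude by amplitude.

The final amplitudes are 1/2 - exp(3*I*pi/4)/2 on |0>, -1/2 - exp(3*I*pi/4)/2 on |1>.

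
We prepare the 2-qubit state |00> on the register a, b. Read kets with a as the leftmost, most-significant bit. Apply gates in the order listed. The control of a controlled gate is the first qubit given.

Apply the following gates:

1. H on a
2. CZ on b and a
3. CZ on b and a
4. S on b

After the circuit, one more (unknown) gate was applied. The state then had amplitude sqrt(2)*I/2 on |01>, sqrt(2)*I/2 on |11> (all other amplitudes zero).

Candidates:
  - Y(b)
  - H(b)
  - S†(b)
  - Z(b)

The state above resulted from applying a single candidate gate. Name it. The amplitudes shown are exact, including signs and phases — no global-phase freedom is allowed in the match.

The unique candidate consistent with the amplitudes is Y(b).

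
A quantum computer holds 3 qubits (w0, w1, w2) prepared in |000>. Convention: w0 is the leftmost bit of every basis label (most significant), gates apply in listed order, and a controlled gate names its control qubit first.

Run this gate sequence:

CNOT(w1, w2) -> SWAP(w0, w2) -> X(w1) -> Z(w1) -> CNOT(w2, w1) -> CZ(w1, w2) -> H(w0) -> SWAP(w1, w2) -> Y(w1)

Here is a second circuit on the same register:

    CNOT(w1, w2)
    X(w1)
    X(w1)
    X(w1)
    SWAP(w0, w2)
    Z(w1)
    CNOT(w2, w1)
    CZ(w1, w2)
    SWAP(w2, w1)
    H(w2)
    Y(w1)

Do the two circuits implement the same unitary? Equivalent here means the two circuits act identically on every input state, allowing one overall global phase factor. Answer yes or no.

No: there is an input state on which the two circuits produce genuinely different outputs (not merely differing by a phase).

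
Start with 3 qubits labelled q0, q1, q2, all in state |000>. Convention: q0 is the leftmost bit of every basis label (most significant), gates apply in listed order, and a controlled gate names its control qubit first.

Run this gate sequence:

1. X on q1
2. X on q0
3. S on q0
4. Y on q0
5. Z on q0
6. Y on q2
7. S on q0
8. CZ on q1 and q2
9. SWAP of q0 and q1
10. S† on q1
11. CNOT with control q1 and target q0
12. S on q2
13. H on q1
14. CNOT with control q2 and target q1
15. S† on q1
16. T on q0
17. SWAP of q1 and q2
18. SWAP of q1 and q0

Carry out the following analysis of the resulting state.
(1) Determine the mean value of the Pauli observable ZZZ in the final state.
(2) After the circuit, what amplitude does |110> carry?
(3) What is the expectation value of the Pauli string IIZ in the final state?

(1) In the final state, ZZZ has expectation 0.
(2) The amplitude on |110> is sqrt(2)*exp(I*pi/4)/2.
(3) The expectation value of IIZ is 0.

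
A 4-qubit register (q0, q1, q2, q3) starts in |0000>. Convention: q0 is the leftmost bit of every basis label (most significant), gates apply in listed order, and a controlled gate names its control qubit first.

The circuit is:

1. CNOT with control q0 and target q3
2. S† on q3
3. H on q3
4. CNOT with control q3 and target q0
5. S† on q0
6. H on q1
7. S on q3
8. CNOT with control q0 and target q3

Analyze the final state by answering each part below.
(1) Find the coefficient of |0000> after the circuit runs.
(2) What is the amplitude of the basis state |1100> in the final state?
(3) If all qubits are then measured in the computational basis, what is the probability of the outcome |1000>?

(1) |0000> carries amplitude 1/2 in the final state.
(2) The amplitude on |1100> is 1/2.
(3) The probability of measuring |1000> is 1/4.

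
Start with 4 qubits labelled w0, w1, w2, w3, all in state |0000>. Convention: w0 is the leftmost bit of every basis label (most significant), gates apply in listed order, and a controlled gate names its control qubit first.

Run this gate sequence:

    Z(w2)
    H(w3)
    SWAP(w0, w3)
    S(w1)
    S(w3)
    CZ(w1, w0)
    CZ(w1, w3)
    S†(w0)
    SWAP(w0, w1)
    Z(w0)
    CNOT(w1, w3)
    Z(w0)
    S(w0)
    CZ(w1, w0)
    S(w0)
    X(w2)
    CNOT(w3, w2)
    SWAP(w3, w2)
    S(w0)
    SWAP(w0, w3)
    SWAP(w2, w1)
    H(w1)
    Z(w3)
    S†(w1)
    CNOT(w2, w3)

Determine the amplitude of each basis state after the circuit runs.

After the circuit, the state carries amplitude -I/2 on |0011>, 1/2 on |0111>, 1/2 on |1000>, -I/2 on |1100>, and 0 on every other basis state.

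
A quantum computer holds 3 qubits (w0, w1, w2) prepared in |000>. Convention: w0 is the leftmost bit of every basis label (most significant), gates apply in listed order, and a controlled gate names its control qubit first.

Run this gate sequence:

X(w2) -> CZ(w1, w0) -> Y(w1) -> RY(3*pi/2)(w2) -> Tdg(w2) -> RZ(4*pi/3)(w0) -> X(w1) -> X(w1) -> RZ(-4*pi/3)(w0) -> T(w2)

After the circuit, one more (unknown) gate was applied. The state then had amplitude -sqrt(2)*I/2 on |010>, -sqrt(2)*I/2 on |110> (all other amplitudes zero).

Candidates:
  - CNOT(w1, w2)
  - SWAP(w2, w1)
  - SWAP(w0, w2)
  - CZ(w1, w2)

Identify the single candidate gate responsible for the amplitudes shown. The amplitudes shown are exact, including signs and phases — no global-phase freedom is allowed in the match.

It was SWAP(w0, w2) that produced the state shown. Key observation: gates 5-10 undo each other exactly, leaving only the rest of the circuit to track.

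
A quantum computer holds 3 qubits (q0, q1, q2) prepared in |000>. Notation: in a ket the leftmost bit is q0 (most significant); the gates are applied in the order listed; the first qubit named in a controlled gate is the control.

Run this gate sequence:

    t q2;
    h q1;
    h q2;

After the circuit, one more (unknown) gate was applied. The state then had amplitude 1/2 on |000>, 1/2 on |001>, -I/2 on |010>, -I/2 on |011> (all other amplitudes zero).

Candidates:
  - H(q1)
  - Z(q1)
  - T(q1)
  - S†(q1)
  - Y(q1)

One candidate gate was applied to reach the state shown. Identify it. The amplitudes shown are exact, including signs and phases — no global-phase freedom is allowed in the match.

It was S†(q1) that produced the state shown.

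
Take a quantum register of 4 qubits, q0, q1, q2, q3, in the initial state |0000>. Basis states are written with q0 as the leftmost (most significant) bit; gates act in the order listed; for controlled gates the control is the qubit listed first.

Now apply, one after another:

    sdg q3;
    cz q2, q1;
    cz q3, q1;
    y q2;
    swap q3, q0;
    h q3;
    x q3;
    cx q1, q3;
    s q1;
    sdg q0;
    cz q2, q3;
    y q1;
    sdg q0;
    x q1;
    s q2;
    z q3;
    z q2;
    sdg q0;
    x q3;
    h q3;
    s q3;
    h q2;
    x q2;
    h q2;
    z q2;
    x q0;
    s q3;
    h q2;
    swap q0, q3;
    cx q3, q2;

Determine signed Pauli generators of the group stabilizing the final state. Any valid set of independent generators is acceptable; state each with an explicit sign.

The stabilizer group can be generated by -IIXI, +ZIII, +IZII, -IIIZ, among other valid generating sets. Key observation: gates 22-25 undo each other exactly, leaving only the rest of the circuit to track.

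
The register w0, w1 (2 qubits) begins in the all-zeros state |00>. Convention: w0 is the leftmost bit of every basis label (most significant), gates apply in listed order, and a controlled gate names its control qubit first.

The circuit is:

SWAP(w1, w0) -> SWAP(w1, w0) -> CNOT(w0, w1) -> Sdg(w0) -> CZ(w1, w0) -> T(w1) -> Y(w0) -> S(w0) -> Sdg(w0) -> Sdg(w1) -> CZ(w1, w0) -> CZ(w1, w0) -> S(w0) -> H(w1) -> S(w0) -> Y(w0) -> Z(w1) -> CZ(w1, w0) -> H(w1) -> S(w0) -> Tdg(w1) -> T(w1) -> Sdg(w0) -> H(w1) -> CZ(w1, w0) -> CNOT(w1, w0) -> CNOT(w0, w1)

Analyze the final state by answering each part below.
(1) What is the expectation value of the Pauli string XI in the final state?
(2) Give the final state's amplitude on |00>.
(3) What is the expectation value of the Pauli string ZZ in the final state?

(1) In the final state, XI has expectation -1.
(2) |00> carries amplitude -sqrt(2)/2 in the final state.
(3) The expectation value of ZZ is 0.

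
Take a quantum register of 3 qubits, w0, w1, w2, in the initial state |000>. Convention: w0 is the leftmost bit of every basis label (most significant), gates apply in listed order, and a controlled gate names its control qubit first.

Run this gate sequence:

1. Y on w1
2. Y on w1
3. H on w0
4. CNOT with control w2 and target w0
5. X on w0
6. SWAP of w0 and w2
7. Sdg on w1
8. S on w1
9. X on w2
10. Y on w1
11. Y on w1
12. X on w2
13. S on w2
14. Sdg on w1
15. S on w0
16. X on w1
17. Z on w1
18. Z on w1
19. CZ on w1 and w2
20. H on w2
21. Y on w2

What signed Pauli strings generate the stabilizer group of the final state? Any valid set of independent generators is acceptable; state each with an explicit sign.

The stabilizer group can be generated by +IIY, +ZII, -IZI, among other valid generating sets. Key observation: steps 9-12 multiply out to the identity, so the circuit reduces to the remaining gates.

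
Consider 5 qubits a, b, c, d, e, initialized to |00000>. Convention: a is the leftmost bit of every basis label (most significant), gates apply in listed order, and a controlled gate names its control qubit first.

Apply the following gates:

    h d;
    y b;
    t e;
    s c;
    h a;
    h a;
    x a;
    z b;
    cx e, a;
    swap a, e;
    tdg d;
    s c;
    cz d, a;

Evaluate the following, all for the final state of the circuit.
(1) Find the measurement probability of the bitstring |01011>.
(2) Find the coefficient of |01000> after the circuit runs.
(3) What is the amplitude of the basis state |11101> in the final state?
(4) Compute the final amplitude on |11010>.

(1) Outcome |01011> occurs with probability 1/2. Key observation: the block from step 5 through step 6 cancels to the identity and can be dropped.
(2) |01000> carries amplitude 0 in the final state.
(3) |11101> carries amplitude 0 in the final state.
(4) The final state's coefficient on |11010> equals 0.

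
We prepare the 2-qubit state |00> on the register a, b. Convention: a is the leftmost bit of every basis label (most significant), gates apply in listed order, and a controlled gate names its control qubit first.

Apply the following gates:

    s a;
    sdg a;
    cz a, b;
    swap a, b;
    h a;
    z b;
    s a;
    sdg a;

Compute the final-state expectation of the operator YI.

The expectation value of YI is 0.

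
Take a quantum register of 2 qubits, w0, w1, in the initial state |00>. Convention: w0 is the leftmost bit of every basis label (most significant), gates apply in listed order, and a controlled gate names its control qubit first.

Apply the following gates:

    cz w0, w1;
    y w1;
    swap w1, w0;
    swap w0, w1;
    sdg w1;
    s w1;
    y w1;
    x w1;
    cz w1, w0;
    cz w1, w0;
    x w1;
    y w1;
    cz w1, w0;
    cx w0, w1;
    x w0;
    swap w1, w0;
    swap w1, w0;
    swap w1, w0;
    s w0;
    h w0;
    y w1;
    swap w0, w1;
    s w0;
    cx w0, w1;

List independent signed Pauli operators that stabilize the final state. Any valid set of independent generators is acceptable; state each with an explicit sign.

The final state is stabilized by the group generated by -IX, +ZI; other independent generating sets are equally valid. Key observation: steps 7-12 multiply out to the identity, so the circuit reduces to the remaining gates.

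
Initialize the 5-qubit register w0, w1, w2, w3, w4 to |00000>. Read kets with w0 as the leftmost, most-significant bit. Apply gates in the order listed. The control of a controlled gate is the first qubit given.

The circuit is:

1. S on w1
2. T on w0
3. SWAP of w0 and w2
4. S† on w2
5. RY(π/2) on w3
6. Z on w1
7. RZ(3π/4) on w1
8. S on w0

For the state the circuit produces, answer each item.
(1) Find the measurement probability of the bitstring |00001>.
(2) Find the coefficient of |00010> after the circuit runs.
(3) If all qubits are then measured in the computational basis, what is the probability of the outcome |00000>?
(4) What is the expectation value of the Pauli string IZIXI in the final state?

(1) The probability of measuring |00001> is 0.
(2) |00010> carries amplitude -sqrt(2)*exp(5*I*pi/8)/2 in the final state.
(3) The probability of measuring |00000> is 1/2.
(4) In the final state, IZIXI has expectation 1.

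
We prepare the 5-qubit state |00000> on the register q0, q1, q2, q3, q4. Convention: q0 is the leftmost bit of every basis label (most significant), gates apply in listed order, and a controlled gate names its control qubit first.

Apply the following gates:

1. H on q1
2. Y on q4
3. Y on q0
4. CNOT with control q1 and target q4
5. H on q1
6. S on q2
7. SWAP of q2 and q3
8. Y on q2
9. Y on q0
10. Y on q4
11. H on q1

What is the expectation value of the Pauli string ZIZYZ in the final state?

In the final state, ZIZYZ has expectation 0.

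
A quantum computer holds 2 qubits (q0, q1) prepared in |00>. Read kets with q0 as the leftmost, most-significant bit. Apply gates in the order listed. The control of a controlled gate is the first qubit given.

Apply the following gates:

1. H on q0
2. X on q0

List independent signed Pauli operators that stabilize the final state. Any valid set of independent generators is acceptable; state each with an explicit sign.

The final state is stabilized by the group generated by +XI, +IZ; other independent generating sets are equally valid.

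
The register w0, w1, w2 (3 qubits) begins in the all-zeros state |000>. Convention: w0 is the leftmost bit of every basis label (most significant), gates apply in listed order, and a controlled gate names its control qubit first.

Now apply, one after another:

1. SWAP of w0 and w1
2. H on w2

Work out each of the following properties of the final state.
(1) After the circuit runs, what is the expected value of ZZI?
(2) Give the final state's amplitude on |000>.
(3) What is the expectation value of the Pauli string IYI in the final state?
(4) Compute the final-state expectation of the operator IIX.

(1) The observable ZZI averages to 1.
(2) The amplitude on |000> is sqrt(2)/2.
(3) The observable IYI averages to 0.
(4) In the final state, IIX has expectation 1.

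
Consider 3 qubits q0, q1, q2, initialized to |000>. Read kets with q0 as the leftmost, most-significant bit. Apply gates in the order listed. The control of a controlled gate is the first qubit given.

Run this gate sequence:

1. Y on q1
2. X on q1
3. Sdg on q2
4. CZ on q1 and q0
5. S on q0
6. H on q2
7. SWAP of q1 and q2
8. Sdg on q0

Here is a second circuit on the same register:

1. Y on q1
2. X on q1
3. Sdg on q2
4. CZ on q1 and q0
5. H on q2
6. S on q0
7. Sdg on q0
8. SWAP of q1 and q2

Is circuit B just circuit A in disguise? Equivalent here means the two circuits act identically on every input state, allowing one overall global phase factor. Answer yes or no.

Yes: on every input state the two circuits agree up to one overall phase factor.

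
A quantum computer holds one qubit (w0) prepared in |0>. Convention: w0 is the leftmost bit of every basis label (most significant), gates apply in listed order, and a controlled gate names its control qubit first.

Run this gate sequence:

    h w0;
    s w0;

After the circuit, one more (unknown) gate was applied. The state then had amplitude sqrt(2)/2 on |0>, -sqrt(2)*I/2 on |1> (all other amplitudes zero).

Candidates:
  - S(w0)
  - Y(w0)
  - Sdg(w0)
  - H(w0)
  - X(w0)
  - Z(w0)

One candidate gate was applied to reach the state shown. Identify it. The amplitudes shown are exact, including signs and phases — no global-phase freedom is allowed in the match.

The applied gate was Z(w0).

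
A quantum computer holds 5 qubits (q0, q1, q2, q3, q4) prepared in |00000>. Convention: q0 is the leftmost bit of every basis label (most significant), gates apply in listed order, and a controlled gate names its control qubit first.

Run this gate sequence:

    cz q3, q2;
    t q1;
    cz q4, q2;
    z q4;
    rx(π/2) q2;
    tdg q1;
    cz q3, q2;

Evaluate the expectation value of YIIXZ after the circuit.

The expectation value of YIIXZ is 0.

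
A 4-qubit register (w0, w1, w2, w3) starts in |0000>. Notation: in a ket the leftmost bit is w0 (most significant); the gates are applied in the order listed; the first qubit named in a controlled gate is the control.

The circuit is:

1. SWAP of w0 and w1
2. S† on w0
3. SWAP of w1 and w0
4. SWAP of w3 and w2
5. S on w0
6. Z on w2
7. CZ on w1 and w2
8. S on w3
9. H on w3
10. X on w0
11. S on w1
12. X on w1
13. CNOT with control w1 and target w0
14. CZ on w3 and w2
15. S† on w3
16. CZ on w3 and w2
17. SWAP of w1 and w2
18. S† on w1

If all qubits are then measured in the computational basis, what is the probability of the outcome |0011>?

The probability of measuring |0011> is 1/2.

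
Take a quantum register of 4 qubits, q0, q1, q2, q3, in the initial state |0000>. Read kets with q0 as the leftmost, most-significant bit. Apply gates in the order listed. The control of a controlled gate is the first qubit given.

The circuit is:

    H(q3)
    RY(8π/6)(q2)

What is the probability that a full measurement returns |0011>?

A full measurement returns |0011> with probability 3/8.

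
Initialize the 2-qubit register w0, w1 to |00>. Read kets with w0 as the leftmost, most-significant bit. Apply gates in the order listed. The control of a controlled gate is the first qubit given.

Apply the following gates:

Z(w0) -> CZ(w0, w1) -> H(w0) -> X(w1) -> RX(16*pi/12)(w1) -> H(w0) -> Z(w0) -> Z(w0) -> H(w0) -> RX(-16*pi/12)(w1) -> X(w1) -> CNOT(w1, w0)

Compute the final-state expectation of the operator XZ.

The observable XZ averages to 1. Key observation: the block from step 4 through step 11 cancels to the identity and can be dropped.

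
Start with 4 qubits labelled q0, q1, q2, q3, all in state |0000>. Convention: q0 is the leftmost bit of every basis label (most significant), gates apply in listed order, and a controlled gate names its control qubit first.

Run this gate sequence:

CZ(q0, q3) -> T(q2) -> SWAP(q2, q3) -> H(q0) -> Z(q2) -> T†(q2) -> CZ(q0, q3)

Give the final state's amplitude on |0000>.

The final state's coefficient on |0000> equals sqrt(2)/2.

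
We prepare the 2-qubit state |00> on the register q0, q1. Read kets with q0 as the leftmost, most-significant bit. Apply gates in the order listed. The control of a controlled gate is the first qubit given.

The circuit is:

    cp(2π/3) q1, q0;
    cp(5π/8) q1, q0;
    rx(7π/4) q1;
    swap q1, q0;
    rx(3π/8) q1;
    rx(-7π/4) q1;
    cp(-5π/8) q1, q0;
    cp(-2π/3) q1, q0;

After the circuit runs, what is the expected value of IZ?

The expectation value of IZ is -4*sqrt(1/2 - sqrt(2)/4)*sqrt(sqrt(2)/4 + 1/2)*sin(3*pi/16)*cos(3*pi/16) - sqrt(2)*sin(3*pi/16)**2/2 + sqrt(2)*cos(3*pi/16)**2/2.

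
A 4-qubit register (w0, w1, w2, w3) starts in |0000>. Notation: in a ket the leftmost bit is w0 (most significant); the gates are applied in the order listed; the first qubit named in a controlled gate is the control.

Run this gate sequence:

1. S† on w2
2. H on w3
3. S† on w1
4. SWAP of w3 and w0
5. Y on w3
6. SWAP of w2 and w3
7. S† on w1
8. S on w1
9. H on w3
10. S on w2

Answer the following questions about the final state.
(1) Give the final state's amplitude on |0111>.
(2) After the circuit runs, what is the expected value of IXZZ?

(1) The final state's coefficient on |0111> equals 0.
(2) In the final state, IXZZ has expectation 0.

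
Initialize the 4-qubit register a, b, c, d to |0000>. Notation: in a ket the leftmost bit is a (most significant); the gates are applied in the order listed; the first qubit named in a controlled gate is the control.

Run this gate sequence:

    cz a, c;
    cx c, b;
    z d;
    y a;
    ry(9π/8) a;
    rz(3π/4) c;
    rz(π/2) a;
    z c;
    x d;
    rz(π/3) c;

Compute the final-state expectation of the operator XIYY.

The expectation value of XIYY is 0.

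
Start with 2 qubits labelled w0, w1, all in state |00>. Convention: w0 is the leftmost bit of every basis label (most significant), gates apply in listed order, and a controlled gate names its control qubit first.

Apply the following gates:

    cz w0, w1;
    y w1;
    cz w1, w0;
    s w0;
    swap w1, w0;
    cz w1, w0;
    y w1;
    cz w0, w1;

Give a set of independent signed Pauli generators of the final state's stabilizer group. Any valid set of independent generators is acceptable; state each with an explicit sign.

The final state is stabilized by the group generated by -ZI, -IZ; other independent generating sets are equally valid.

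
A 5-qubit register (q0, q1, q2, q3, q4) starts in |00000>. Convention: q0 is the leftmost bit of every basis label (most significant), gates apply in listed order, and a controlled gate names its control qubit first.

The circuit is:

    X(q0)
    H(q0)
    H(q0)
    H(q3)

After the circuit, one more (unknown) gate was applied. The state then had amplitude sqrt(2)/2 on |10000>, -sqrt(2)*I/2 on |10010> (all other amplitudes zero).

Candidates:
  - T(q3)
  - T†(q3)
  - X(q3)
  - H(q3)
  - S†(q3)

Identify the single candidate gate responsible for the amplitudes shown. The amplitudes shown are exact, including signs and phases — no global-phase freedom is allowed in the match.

The unique candidate consistent with the amplitudes is S†(q3). Key observation: gates 2-3 undo each other exactly, leaving only the rest of the circuit to track.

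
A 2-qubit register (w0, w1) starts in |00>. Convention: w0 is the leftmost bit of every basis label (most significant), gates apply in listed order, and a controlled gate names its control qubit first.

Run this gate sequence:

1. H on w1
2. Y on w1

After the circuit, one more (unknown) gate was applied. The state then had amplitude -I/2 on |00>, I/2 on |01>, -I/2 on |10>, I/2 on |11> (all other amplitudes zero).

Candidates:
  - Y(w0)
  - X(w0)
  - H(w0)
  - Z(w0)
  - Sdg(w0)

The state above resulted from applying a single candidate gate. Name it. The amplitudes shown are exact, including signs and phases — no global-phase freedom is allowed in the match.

The unique candidate consistent with the amplitudes is H(w0).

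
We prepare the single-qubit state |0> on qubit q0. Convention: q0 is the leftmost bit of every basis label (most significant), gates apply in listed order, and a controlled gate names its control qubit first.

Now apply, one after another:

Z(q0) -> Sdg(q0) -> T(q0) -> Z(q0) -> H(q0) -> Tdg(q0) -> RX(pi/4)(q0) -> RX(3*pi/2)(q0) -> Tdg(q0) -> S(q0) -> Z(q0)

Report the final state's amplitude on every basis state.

The final amplitudes are -sqrt(sqrt(2) + 2)/4 - sqrt(2 - sqrt(2))/4 - sqrt(sqrt(2) + 2)*exp(I*pi/4)/4 + sqrt(2 - sqrt(2))*exp(I*pi/4)/4 on |0>, (-sqrt(2 - sqrt(2)) + sqrt(sqrt(2) + 2) - (sqrt(2 - sqrt(2)) + sqrt(sqrt(2) + 2))*exp(I*pi/4))*exp(3*I*pi/4)/4 on |1>.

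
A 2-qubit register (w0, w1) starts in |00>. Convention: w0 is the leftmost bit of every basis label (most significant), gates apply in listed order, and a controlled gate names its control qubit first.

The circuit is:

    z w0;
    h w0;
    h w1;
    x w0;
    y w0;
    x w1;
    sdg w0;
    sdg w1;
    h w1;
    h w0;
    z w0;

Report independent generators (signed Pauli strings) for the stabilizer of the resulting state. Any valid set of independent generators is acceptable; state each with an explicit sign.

The stabilizer group can be generated by +YI, +IY, among other valid generating sets.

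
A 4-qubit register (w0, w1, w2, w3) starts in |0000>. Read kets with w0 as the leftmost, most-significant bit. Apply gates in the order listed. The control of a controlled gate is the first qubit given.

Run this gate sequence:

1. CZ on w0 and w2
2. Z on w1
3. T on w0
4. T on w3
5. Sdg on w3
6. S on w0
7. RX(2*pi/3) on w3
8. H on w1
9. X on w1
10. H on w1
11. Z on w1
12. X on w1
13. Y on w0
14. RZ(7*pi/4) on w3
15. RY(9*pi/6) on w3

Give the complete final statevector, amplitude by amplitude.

After the circuit, the state carries amplitude (sqrt(2) - sqrt(6)*exp(I*pi/4))*exp(5*I*pi/8)/4 on |1100>, (-sqrt(2) - sqrt(6)*exp(I*pi/4))*exp(5*I*pi/8)/4 on |1101>, and 0 on every other basis state. Key observation: steps 8-11 multiply out to the identity, so the circuit reduces to the remaining gates.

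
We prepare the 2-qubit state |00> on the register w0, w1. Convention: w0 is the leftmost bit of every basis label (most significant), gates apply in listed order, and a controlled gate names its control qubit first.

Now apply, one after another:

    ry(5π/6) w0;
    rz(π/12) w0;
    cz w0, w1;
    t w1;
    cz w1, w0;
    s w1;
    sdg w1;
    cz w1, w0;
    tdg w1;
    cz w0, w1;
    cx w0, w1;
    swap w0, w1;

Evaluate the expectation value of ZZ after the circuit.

In the final state, ZZ has expectation 1. Key observation: the block from step 3 through step 10 cancels to the identity and can be dropped.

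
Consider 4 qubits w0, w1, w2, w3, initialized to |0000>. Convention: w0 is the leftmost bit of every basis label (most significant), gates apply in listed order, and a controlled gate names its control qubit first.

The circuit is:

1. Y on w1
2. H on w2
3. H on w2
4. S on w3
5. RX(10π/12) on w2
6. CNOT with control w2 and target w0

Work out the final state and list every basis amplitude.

The final amplitudes are I*(-sqrt(2) + sqrt(6))/4 on |0100>, sqrt(2)/4 + sqrt(6)/4 on |1110>, and 0 on every other basis state. Key observation: the block from step 2 through step 3 cancels to the identity and can be dropped.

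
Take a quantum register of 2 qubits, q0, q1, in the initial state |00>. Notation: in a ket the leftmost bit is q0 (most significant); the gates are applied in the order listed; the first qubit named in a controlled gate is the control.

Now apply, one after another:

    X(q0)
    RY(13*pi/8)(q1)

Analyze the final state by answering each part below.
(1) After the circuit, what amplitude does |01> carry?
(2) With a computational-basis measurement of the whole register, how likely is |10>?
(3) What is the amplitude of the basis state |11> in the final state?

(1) The final state's coefficient on |01> equals 0.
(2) A full measurement returns |10> with probability cos(3*pi/16)**2.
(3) The amplitude on |11> is sin(3*pi/16).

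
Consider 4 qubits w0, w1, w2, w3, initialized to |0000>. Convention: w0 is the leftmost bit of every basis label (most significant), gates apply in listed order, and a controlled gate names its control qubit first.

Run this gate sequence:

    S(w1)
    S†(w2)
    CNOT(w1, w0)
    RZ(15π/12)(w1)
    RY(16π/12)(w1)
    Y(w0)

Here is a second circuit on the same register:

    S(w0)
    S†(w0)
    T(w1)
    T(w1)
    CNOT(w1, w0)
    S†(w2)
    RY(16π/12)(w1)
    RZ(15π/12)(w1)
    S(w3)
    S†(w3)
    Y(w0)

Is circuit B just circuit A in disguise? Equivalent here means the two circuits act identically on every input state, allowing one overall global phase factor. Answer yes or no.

No: there is an input state on which the two circuits produce genuinely different outputs (not merely differing by a phase).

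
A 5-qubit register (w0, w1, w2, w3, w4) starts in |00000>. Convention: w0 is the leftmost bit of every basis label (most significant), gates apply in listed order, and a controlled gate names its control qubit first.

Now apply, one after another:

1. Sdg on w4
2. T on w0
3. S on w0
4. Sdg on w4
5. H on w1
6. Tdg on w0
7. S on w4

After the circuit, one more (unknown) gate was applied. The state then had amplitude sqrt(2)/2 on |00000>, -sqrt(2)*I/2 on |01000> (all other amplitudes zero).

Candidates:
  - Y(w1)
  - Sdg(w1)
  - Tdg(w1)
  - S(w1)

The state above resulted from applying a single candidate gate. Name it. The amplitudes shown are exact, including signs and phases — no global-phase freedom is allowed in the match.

The unique candidate consistent with the amplitudes is Sdg(w1).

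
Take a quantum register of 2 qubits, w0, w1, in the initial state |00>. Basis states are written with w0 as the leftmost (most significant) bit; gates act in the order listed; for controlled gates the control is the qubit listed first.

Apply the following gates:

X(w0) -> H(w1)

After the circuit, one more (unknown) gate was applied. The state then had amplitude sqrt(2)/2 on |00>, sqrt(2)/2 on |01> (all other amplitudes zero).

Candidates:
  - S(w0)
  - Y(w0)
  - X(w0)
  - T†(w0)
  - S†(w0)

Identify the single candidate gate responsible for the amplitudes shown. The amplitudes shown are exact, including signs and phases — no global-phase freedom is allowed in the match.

The unique candidate consistent with the amplitudes is X(w0).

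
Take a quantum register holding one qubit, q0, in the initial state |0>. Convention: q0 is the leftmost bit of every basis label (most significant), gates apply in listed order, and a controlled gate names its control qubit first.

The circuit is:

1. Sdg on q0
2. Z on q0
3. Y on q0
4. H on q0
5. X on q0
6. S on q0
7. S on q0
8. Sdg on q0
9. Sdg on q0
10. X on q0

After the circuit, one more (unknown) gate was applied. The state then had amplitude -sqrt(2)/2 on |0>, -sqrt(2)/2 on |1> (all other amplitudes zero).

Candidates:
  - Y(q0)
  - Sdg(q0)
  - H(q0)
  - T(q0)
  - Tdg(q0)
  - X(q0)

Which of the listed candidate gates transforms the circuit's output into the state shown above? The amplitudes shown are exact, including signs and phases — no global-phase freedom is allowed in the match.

It was Y(q0) that produced the state shown. Key observation: gates 5-10 undo each other exactly, leaving only the rest of the circuit to track.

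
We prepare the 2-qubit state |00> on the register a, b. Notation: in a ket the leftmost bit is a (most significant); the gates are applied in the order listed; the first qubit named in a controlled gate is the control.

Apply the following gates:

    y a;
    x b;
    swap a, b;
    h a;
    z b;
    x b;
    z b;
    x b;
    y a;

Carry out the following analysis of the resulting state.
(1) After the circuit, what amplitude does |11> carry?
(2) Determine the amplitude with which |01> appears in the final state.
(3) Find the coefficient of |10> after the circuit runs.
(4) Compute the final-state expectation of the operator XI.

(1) The amplitude on |11> is sqrt(2)/2.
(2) The final state's coefficient on |01> equals sqrt(2)/2.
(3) |10> carries amplitude 0 in the final state.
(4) In the final state, XI has expectation 1.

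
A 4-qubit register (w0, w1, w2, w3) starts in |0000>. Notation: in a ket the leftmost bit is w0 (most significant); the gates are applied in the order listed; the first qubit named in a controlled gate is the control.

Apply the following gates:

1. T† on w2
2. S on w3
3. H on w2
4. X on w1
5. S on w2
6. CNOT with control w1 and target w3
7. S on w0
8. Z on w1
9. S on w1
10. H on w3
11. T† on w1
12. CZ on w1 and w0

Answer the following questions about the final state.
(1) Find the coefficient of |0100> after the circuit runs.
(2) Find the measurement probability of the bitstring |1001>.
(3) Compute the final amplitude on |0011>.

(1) The amplitude on |0100> is -exp(I*pi/4)/2.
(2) Outcome |1001> occurs with probability 0.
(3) The amplitude on |0011> is 0.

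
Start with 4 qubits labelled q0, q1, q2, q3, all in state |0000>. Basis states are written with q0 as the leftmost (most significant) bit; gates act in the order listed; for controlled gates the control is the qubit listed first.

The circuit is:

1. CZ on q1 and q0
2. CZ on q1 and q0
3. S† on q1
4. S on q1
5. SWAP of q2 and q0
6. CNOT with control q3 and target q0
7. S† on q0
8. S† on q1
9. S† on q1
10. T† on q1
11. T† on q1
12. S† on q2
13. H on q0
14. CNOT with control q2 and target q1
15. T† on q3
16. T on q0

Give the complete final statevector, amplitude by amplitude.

The resulting statevector has amplitude sqrt(2)/2 on |0000>, sqrt(2)*exp(I*pi/4)/2 on |1000>, and 0 on every other basis state. Key observation: gates 1-2 undo each other exactly, leaving only the rest of the circuit to track.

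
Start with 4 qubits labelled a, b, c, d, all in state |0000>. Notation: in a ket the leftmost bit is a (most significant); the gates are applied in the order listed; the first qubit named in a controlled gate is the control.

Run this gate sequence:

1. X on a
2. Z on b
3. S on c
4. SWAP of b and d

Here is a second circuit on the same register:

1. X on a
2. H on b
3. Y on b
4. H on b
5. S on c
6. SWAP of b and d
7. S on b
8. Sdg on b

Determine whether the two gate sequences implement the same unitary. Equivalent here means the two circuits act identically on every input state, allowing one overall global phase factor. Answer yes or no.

No, they are not equivalent — no single phase factor reconciles the two unitaries.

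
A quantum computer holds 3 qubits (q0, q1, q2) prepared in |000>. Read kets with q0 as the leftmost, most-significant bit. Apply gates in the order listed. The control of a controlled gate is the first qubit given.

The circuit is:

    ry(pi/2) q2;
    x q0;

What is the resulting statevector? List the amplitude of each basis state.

After the circuit, the state carries amplitude sqrt(2)/2 on |100>, sqrt(2)/2 on |101>, and 0 on every other basis state.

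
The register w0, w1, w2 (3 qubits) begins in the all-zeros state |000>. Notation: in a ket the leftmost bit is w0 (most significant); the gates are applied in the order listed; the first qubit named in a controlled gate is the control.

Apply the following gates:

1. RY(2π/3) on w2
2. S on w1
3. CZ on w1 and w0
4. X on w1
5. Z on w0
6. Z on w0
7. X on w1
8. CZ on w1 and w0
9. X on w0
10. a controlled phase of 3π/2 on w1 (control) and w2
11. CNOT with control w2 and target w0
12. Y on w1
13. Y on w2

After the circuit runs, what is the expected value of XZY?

In the final state, XZY has expectation 0. Key observation: gates 3-8 undo each other exactly, leaving only the rest of the circuit to track.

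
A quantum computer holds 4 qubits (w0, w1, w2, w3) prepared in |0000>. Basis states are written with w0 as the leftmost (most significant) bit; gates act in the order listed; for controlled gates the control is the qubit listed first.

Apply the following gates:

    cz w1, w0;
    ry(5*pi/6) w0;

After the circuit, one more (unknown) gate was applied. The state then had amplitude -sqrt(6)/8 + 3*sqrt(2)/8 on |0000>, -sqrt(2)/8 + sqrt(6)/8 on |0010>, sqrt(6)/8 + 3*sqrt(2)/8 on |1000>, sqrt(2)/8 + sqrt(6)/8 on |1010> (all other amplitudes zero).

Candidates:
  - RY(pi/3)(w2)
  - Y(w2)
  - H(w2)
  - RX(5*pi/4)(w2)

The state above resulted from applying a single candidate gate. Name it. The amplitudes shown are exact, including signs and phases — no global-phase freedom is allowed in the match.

The applied gate was RY(pi/3)(w2).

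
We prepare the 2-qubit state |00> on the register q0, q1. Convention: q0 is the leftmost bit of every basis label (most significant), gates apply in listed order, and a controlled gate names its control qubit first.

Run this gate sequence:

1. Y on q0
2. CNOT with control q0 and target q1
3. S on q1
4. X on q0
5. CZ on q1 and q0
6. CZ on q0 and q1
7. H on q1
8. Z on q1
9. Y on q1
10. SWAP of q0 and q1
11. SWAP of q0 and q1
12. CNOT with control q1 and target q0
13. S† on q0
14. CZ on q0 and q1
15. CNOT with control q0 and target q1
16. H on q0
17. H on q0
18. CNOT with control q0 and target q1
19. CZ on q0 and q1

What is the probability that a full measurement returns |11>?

The probability of measuring |11> is 1/2. Key observation: gates 14-19 undo each other exactly, leaving only the rest of the circuit to track.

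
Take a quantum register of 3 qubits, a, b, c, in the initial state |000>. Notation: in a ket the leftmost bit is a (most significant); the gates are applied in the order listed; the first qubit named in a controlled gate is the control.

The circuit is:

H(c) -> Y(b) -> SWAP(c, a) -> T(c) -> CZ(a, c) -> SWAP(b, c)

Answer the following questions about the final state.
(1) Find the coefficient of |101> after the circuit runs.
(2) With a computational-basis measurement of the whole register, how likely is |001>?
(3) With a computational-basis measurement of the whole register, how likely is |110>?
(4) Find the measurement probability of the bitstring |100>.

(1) The final state's coefficient on |101> equals sqrt(2)*I/2.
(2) The probability of measuring |001> is 1/2.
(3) Outcome |110> occurs with probability 0.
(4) A full measurement returns |100> with probability 0.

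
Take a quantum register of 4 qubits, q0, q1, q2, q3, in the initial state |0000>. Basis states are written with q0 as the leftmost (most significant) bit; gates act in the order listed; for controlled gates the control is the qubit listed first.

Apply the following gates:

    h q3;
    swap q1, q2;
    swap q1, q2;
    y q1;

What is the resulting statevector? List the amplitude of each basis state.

The resulting statevector has amplitude sqrt(2)*I/2 on |0100>, sqrt(2)*I/2 on |0101>, and 0 on every other basis state. Key observation: the block from step 2 through step 3 cancels to the identity and can be dropped.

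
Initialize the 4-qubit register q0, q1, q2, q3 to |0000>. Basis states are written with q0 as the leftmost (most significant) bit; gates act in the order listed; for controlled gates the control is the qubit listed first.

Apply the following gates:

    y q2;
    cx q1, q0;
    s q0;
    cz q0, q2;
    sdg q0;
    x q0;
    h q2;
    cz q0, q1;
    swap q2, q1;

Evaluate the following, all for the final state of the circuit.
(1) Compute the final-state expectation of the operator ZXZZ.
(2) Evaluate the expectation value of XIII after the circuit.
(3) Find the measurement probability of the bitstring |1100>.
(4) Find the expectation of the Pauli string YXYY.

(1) The expectation value of ZXZZ is 1.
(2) The expectation value of XIII is 0.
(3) The probability of measuring |1100> is 1/2.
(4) The observable YXYY averages to 0.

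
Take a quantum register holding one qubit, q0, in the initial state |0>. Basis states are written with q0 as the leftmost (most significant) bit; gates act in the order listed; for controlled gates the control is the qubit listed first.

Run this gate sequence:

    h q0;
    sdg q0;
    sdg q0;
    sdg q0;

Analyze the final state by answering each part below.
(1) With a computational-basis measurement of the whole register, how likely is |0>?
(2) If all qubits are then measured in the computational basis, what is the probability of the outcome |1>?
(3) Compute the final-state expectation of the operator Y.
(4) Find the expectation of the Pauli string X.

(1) Outcome |0> occurs with probability 1/2.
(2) The probability of measuring |1> is 1/2.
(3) The observable Y averages to 1.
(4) In the final state, X has expectation 0.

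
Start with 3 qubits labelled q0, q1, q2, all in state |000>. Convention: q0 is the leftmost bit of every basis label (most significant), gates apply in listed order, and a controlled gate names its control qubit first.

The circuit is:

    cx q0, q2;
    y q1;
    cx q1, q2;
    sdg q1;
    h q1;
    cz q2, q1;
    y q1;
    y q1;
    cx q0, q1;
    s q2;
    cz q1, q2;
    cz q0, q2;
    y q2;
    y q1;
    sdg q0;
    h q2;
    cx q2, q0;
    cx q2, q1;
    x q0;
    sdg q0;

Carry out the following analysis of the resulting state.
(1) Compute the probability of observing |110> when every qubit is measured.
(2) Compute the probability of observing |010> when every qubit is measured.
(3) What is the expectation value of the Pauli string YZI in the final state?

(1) The probability of measuring |110> is 1/4.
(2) Outcome |010> occurs with probability 0.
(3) The observable YZI averages to 0.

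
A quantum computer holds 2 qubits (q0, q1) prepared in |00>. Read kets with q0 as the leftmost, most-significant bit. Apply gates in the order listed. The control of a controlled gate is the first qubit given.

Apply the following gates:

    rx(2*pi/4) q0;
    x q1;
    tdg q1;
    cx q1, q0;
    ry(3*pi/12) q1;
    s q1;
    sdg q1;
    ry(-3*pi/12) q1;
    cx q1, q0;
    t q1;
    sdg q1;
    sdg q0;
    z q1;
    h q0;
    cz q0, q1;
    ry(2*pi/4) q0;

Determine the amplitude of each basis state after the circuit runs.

After the circuit, the state carries amplitude 0 on |00>, sqrt(2)*I/2 on |01>, 0 on |10>, -sqrt(2)*I/2 on |11>. Key observation: gates 3-10 undo each other exactly, leaving only the rest of the circuit to track.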